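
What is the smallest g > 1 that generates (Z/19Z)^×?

2

φ(19) = 19 − 1 = 18 = 2 · 3^2.
Test candidates g = 2, 3, … against the prime factors q ∈ {2, 3} of φ(19): g is a generator iff g^(18/q) ≢ 1 for every such q.
g = 2: 2^9 ≡ 18; 2^6 ≡ 7 — none is 1, so 2 is a primitive root.
Hence the least primitive root of 19 is 2.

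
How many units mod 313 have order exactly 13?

φ(313) = 313 − 1 = 312 = 2^3 · 3 · 13.
(Z/313Z)^× is cyclic (|G| = 312); a cyclic group of order m has exactly φ(d) elements of each order d | m, and none otherwise.
13 | 312, and φ(13) = 13 − 1 = 12.

12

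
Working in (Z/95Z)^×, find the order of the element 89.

ord(89) | φ(95) = φ(5·19) = (5−1)·(19−1) = 4·18 = 72 = 2^3 · 3^2.
Divisors of 72: 1, 2, 3, 4, 6, 8, 9, 12, 18, 24, 36, 72.
Evaluate successive powers at the divisors of 72:
89^1 ≡ 89 (mod 95)
89^2 ≡ 36 (mod 95)
89^3 ≡ 69 (mod 95)
89^4 ≡ 61 (mod 95)
89^6 ≡ 11 (mod 95)
89^8 ≡ 16 (mod 95)
89^9 ≡ 94 (mod 95)
89^12 ≡ 26 (mod 95)
89^18 ≡ 1 (mod 95) ✓
So ord_95(89) = 18.

18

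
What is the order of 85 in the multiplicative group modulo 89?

22

Since 85 ∈ (Z/89Z)^×, its order divides φ(89) = 89 − 1 = 88 = 2^3 · 11.
Divisors of 88: 1, 2, 4, 8, 11, 22, 44, 88.
Evaluate successive powers at the divisors of 88:
85^1 ≡ 85
85^2 ≡ 16
85^4 ≡ 78
85^8 ≡ 32
85^11 ≡ 88
85^22 ≡ 1
So ord_89(85) = 22.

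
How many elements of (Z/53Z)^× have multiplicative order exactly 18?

0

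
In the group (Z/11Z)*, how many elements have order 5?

4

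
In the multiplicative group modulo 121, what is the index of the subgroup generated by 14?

2

Since 14 ∈ (Z/121Z)^×, its order divides φ(121) = φ(11^2) = 11·(11−1) = 110 = 2 · 5 · 11.
Divisors of 110: 1, 2, 5, 10, 11, 22, 55, 110.
Evaluate successive powers at the divisors of 110:
14^1 ≡ 14 (mod 121)
14^2 ≡ 75 (mod 121)
14^5 ≡ 100 (mod 121)
14^10 ≡ 78 (mod 121)
14^11 ≡ 3 (mod 121)
14^22 ≡ 9 (mod 121)
14^55 ≡ 1 (mod 121) ✓
The order of 14 is 55, so the subgroup it generates has 55 elements.
Index = |(Z/121Z)^×| / |⟨14⟩| = 110 / 55 = 2.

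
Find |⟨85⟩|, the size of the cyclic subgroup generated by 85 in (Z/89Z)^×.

ord(85) | φ(89) = 89 − 1 = 88 = 2^3 · 11.
Divisors of 88: 1, 2, 4, 8, 11, 22, 44, 88.
Evaluate successive powers at the divisors of 88:
85^1 ≡ 85
85^2 ≡ 16
85^4 ≡ 78
85^8 ≡ 32
85^11 ≡ 88
85^22 ≡ 1
Hence ord(85) = 22.

22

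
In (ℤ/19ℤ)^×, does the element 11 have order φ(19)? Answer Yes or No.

φ(19) = 19 − 1 = 18 = 2 · 3^2.
It suffices to check that the order of 11 is not a proper divisor of 18: compute 11^(18/q) for q ∈ {2, 3}.
11^9 ≡ 1 (mod 19)  [q = 2: ≡ 1 ✗]
11^6 ≡ 1 (mod 19)  [q = 3: ≡ 1 ✗]
The check at q = 2 fails, so 11 generates a proper subgroup.

No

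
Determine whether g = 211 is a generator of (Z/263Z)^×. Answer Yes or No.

Yes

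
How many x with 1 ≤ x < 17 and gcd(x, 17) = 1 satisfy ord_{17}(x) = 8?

φ(17) = 17 − 1 = 16 = 2^4.
Since (Z/17Z)^× is cyclic of order 16, the number of elements of order d is φ(d) when d | 16 and 0 otherwise.
8 = 2^3 divides 16, and φ(8) = 4.

4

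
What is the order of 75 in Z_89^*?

ord(75) | φ(89) = 89 − 1 = 88 = 2^3 · 11.
Divisors of 88: 1, 2, 4, 8, 11, 22, 44, 88.
Evaluate successive powers at the divisors of 88:
75^1 ≡ 75
75^2 ≡ 18
75^4 ≡ 57
75^8 ≡ 45
75^11 ≡ 52
75^22 ≡ 34
75^44 ≡ 88
75^88 ≡ 1
Hence ord(75) = 88.

88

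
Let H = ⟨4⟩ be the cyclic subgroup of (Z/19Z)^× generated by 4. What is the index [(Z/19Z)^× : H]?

2

The order of 4 must divide φ(19) = 19 − 1 = 18 = 2 · 3^2.
Divisors of 18: 1, 2, 3, 6, 9, 18.
Compute 4^d (mod 19) for the divisors d until we hit 1:
4^1 ≡ 4 (mod 19)
4^2 ≡ 16 (mod 19)
4^3 ≡ 7 (mod 19)
4^6 ≡ 11 (mod 19)
4^9 ≡ 1 (mod 19) ✓
Thus |⟨4⟩| = ord(4) = 9.
[(Z/19Z)^× : ⟨4⟩] = 18/9 = 2.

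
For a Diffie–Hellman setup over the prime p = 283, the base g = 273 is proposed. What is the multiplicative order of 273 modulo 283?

282

Since 273 ∈ (Z/283Z)^×, its order divides φ(283) = 283 − 1 = 282 = 2 · 3 · 47.
Divisors of 282: 1, 2, 3, 6, 47, 94, 141, 282.
Evaluate successive powers at the divisors of 282:
273^1 ≡ 273 (mod 283)
273^2 ≡ 100 (mod 283)
273^3 ≡ 132 (mod 283)
273^6 ≡ 161 (mod 283)
273^47 ≡ 45 (mod 283)
273^94 ≡ 44 (mod 283)
273^141 ≡ 282 (mod 283)
273^282 ≡ 1 (mod 283) ✓
Therefore the multiplicative order of 273 modulo 283 is 282.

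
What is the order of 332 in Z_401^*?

By Lagrange's theorem, ord_401(332) divides φ(401) = 401 − 1 = 400 = 2^4 · 5^2.
Divisors of 400: 1, 2, 4, 5, 8, 10, 16, 20, 25, 40, 50, 80, 100, 200, 400.
Evaluate successive powers at the divisors of 400:
332^1 ≡ 332 (mod 401)
332^2 ≡ 350 (mod 401)
332^4 ≡ 195 (mod 401)
332^5 ≡ 179 (mod 401)
332^8 ≡ 331 (mod 401)
332^10 ≡ 362 (mod 401)
332^16 ≡ 88 (mod 401)
332^20 ≡ 318 (mod 401)
332^25 ≡ 381 (mod 401)
332^40 ≡ 72 (mod 401)
332^50 ≡ 400 (mod 401)
332^80 ≡ 372 (mod 401)
332^100 ≡ 1 (mod 401) ✓
The smallest such exponent is 100, so the order of 332 is 100.

100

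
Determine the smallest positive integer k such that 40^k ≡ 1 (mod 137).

Since 40 ∈ (Z/137Z)^×, its order divides φ(137) = 137 − 1 = 136 = 2^3 · 17.
Divisors of 136: 1, 2, 4, 8, 17, 34, 68, 136.
Check 40^d mod 137 for each divisor in increasing order:
40^1 ≡ 40 (mod 137)
40^2 ≡ 93 (mod 137)
40^4 ≡ 18 (mod 137)
40^8 ≡ 50 (mod 137)
40^17 ≡ 127 (mod 137)
40^34 ≡ 100 (mod 137)
40^68 ≡ 136 (mod 137)
40^136 ≡ 1 (mod 137) ✓
So ord_137(40) = 136.

136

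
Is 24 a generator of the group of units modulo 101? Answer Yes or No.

φ(101) = 101 − 1 = 100 = 2^2 · 5^2.
24 is a primitive root mod 101 iff 24^(φ(101)/q) ≢ 1 for every prime q | φ(101), i.e. q ∈ {2, 5}.
24^50 ≡ 1 (mod 101)  [q = 2: ≡ 1 ✗]
24^20 ≡ 36 (mod 101)  [q = 5: ≢ 1 ✓]
Since 24^50 ≡ 1, the order of 24 divides 50 < 100, so 24 is not a primitive root.

No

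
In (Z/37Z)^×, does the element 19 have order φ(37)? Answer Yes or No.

Yes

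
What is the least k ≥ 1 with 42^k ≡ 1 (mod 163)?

162

By Lagrange's theorem, ord_163(42) divides φ(163) = 163 − 1 = 162 = 2 · 3^4.
Divisors of 162: 1, 2, 3, 6, 9, 18, 27, 54, 81, 162.
Evaluate successive powers at the divisors of 162:
42^1 ≡ 42 (mod 163)
42^2 ≡ 134 (mod 163)
42^3 ≡ 86 (mod 163)
42^6 ≡ 61 (mod 163)
42^9 ≡ 30 (mod 163)
42^18 ≡ 85 (mod 163)
42^27 ≡ 105 (mod 163)
42^54 ≡ 104 (mod 163)
42^81 ≡ 162 (mod 163)
42^162 ≡ 1 (mod 163) ✓
Therefore the multiplicative order of 42 modulo 163 is 162.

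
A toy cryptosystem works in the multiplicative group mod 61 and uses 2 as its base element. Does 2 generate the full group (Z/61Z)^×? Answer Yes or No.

Yes

φ(61) = 61 − 1 = 60 = 2^2 · 3 · 5.
An element g generates (Z/61Z)^× iff g^(60/q) ≢ 1 (mod 61) for each prime q ∈ {2, 3, 5}.
2^30 ≡ 60 (mod 61)  [q = 2: ≢ 1 ✓]
2^20 ≡ 47 (mod 61)  [q = 3: ≢ 1 ✓]
2^12 ≡ 9 (mod 61)  [q = 5: ≢ 1 ✓]
Every test exponent gives a nontrivial residue, hence 2 generates the full group.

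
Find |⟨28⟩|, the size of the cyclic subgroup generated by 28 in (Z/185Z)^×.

By Lagrange's theorem, ord_185(28) divides φ(185) = φ(5·37) = (5−1)·(37−1) = 4·36 = 144 = 2^4 · 3^2.
Divisors of 144: 1, 2, 3, 4, 6, 8, 9, 12, 16, 18, 24, 36, 48, 72, 144.
Test each divisor d:
28^1 ≡ 28 (mod 185)
28^2 ≡ 44 (mod 185)
28^3 ≡ 122 (mod 185)
28^4 ≡ 86 (mod 185)
28^6 ≡ 84 (mod 185)
28^8 ≡ 181 (mod 185)
28^9 ≡ 73 (mod 185)
28^12 ≡ 26 (mod 185)
28^16 ≡ 16 (mod 185)
28^18 ≡ 149 (mod 185)
28^24 ≡ 121 (mod 185)
28^36 ≡ 1 (mod 185) ✓
The smallest such exponent is 36, so the order of 28 is 36.

36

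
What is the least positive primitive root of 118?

φ(118) = φ(2)·φ(59) = 1·58 = 58 = 2 · 29.
g is a primitive root iff g^(58/q) ≢ 1 (mod 118) for each prime q ∈ {2, 29}.
g = 2: gcd(2, 118) = 2 > 1, not a unit — skip.
g = 3: 3^29 ≡ 1 — hits 1, so not a primitive root.
g = 4: gcd(4, 118) = 2 > 1, not a unit — skip.
g = 5: 5^29 ≡ 1 — hits 1, so not a primitive root.
g = 6: gcd(6, 118) = 2 > 1, not a unit — skip.
g = 7: 7^29 ≡ 1 — hits 1, so not a primitive root.
g = 8: gcd(8, 118) = 2 > 1, not a unit — skip.
g = 9: 9^29 ≡ 1 — hits 1, so not a primitive root.
g = 10: gcd(10, 118) = 2 > 1, not a unit — skip.
g = 11: 11^29 ≡ 117; 11^2 ≡ 3 — none is 1, so 11 is a primitive root.
So 11 is the smallest generator of (Z/118Z)^×.

11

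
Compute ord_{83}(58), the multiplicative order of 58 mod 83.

82

ord(58) | φ(83) = 83 − 1 = 82 = 2 · 41.
Divisors of 82: 1, 2, 41, 82.
Evaluate successive powers at the divisors of 82:
58^1 ≡ 58
58^2 ≡ 44
58^41 ≡ 82
58^82 ≡ 1
The smallest such exponent is 82, so the order of 58 is 82.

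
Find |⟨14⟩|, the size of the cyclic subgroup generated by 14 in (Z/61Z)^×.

ord(14) | φ(61) = 61 − 1 = 60 = 2^2 · 3 · 5.
Divisors of 60: 1, 2, 3, 4, 5, 6, 10, 12, 15, 20, 30, 60.
Evaluate successive powers at the divisors of 60:
14^1 ≡ 14
14^2 ≡ 13
14^3 ≡ 60
14^4 ≡ 47
14^5 ≡ 48
14^6 ≡ 1
So ord_61(14) = 6.

6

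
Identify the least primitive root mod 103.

φ(103) = 103 − 1 = 102 = 2 · 3 · 17.
g is a primitive root iff g^(102/q) ≢ 1 (mod 103) for each prime q ∈ {2, 3, 17}.
g = 2: 2^51 ≡ 1 — hits 1, so not a primitive root.
g = 3: 3^51 ≡ 102; 3^34 ≡ 1 — hits 1, so not a primitive root.
g = 4: 4^51 ≡ 1 — hits 1, so not a primitive root.
g = 5: 5^51 ≡ 102; 5^34 ≡ 56; 5^6 ≡ 72 — none is 1, so 5 is a primitive root.
Hence the least primitive root of 103 is 5.

5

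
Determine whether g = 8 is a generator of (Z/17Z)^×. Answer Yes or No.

No

φ(17) = 17 − 1 = 16 = 2^4.
Test 8^(16/q) mod 17 for each prime factor q of 16:
8^8 ≡ 1 (mod 17)  [q = 2: ≡ 1 ✗]
Since 8^8 ≡ 1, the order of 8 divides 8 < 16, so 8 is not a primitive root.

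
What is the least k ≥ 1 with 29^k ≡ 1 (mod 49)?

ord(29) | φ(49) = φ(7^2) = 7·(7−1) = 42 = 2 · 3 · 7.
Divisors of 42: 1, 2, 3, 6, 7, 14, 21, 42.
Check 29^d mod 49 for each divisor in increasing order:
29^1 ≡ 29 (mod 49)
29^2 ≡ 8 (mod 49)
29^3 ≡ 36 (mod 49)
29^6 ≡ 22 (mod 49)
29^7 ≡ 1 (mod 49) ✓
Hence ord(29) = 7.

7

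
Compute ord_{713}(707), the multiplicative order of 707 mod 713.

66

ord(707) | φ(713) = φ(23·31) = (23−1)·(31−1) = 22·30 = 660 = 2^2 · 3 · 5 · 11.
Divisors of 660: 1, 2, 3, 4, 5, 6, 10, 11, 12, 15, 20, 22, 30, 33, 44, 55, 60, 66, 110, 132, 165, 220, 330, 660.
Check 707^d mod 713 for each divisor in increasing order:
707^1 ≡ 707 (mod 713)
707^2 ≡ 36 (mod 713)
707^3 ≡ 497 (mod 713)
707^4 ≡ 583 (mod 713)
707^5 ≡ 67 (mod 713)
707^6 ≡ 311 (mod 713)
707^10 ≡ 211 (mod 713)
707^11 ≡ 160 (mod 713)
707^12 ≡ 466 (mod 713)
707^15 ≡ 590 (mod 713)
707^20 ≡ 315 (mod 713)
707^22 ≡ 645 (mod 713)
707^30 ≡ 156 (mod 713)
707^33 ≡ 528 (mod 713)
707^44 ≡ 346 (mod 713)
707^55 ≡ 459 (mod 713)
707^60 ≡ 94 (mod 713)
707^66 ≡ 1 (mod 713) ✓
Hence ord(707) = 66.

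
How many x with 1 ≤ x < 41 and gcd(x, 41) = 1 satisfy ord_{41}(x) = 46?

φ(41) = 41 − 1 = 40 = 2^3 · 5.
In a cyclic group of order 40, there are φ(d) elements of order d for each divisor d of 40, and zero for non-divisors.
46 does not divide 40, so no element of (Z/41Z)^× has order 46.

0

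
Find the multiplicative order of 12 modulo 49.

42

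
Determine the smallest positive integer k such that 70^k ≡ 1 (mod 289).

136

The order of 70 must divide φ(289) = φ(17^2) = 17·(17−1) = 272 = 2^4 · 17.
Divisors of 272: 1, 2, 4, 8, 16, 17, 34, 68, 136, 272.
Compute 70^d (mod 289) for the divisors d until we hit 1:
70^1 ≡ 70
70^2 ≡ 276
70^4 ≡ 169
70^8 ≡ 239
70^16 ≡ 188
70^17 ≡ 155
70^34 ≡ 38
70^68 ≡ 288
70^136 ≡ 1
Hence ord(70) = 136.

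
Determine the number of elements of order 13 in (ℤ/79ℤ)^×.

12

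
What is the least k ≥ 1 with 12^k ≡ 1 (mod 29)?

4

ord(12) | φ(29) = 29 − 1 = 28 = 2^2 · 7.
Divisors of 28: 1, 2, 4, 7, 14, 28.
Check 12^d mod 29 for each divisor in increasing order:
12^1 ≡ 12 (mod 29)
12^2 ≡ 28 (mod 29)
12^4 ≡ 1 (mod 29) ✓
The smallest such exponent is 4, so the order of 12 is 4.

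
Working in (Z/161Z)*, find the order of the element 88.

66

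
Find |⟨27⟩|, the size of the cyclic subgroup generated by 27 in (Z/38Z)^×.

ord(27) | φ(38) = φ(2)·φ(19) = 1·18 = 18 = 2 · 3^2.
Divisors of 18: 1, 2, 3, 6, 9, 18.
Compute 27^d (mod 38) for the divisors d until we hit 1:
27^1 ≡ 27 (mod 38)
27^2 ≡ 7 (mod 38)
27^3 ≡ 37 (mod 38)
27^6 ≡ 1 (mod 38) ✓
Therefore the multiplicative order of 27 modulo 38 is 6.

6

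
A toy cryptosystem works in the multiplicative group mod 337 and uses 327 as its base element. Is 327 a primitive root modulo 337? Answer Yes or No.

φ(337) = 337 − 1 = 336 = 2^4 · 3 · 7.
It suffices to check that the order of 327 is not a proper divisor of 336: compute 327^(336/q) for q ∈ {2, 3, 7}.
327^168 ≡ 336 (mod 337)  [q = 2: ≢ 1 ✓]
327^112 ≡ 128 (mod 337)  [q = 3: ≢ 1 ✓]
327^48 ≡ 175 (mod 337)  [q = 7: ≢ 1 ✓]
All checks pass, so 327 has order 336 and is a primitive root modulo 337.

Yes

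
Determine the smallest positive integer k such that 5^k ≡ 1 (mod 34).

16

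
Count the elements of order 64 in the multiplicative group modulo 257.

φ(257) = 257 − 1 = 256 = 2^8.
(Z/257Z)^× is cyclic (|G| = 256); a cyclic group of order m has exactly φ(d) elements of each order d | m, and none otherwise.
64 = 2^6 divides 256, and φ(64) = 32.

32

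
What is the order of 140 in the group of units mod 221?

12

Since 140 ∈ (Z/221Z)^×, its order divides φ(221) = φ(13·17) = (13−1)·(17−1) = 12·16 = 192 = 2^6 · 3.
Divisors of 192: 1, 2, 3, 4, 6, 8, 12, 16, 24, 32, 48, 64, 96, 192.
Check 140^d mod 221 for each divisor in increasing order:
140^1 ≡ 140 (mod 221)
140^2 ≡ 152 (mod 221)
140^3 ≡ 64 (mod 221)
140^4 ≡ 120 (mod 221)
140^6 ≡ 118 (mod 221)
140^8 ≡ 35 (mod 221)
140^12 ≡ 1 (mod 221) ✓
So ord_221(140) = 12.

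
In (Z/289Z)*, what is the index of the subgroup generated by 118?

Since 118 ∈ (Z/289Z)^×, its order divides φ(289) = φ(17^2) = 17·(17−1) = 272 = 2^4 · 17.
Divisors of 272: 1, 2, 4, 8, 16, 17, 34, 68, 136, 272.
Compute 118^d (mod 289) for the divisors d until we hit 1:
118^1 ≡ 118 (mod 289)
118^2 ≡ 52 (mod 289)
118^4 ≡ 103 (mod 289)
118^8 ≡ 205 (mod 289)
118^16 ≡ 120 (mod 289)
118^17 ≡ 288 (mod 289)
118^34 ≡ 1 (mod 289) ✓
The order of 118 is 34, so the subgroup it generates has 34 elements.
The index is φ(289) / ord(118) = 272 / 34 = 8.

8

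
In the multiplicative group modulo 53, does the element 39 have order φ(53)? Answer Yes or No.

φ(53) = 53 − 1 = 52 = 2^2 · 13.
It suffices to check that the order of 39 is not a proper divisor of 52: compute 39^(52/q) for q ∈ {2, 13}.
39^26 ≡ 52 (mod 53)  [q = 2: ≢ 1 ✓]
39^4 ≡ 44 (mod 53)  [q = 13: ≢ 1 ✓]
Every test exponent gives a nontrivial residue, hence 39 generates the full group.

Yes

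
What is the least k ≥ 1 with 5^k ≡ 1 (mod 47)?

46

ord(5) | φ(47) = 47 − 1 = 46 = 2 · 23.
Divisors of 46: 1, 2, 23, 46.
Compute 5^d (mod 47) for the divisors d until we hit 1:
5^1 ≡ 5 (mod 47)
5^2 ≡ 25 (mod 47)
5^23 ≡ 46 (mod 47)
5^46 ≡ 1 (mod 47) ✓
Hence ord(5) = 46.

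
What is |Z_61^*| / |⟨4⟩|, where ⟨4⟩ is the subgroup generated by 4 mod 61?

2

Since 4 ∈ (Z/61Z)^×, its order divides φ(61) = 61 − 1 = 60 = 2^2 · 3 · 5.
Divisors of 60: 1, 2, 3, 4, 5, 6, 10, 12, 15, 20, 30, 60.
Compute 4^d (mod 61) for the divisors d until we hit 1:
4^1 ≡ 4
4^2 ≡ 16
4^3 ≡ 3
4^4 ≡ 12
4^5 ≡ 48
4^6 ≡ 9
4^10 ≡ 47
4^12 ≡ 20
4^15 ≡ 60
4^20 ≡ 13
4^30 ≡ 1
So ord_61(4) = 30, hence |⟨4⟩| = 30.
Index = |(Z/61Z)^×| / |⟨4⟩| = 60 / 30 = 2.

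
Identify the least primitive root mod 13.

2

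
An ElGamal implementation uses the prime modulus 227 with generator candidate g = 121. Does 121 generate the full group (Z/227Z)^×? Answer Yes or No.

No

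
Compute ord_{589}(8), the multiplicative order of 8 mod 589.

30

The order of 8 must divide φ(589) = φ(19·31) = (19−1)·(31−1) = 18·30 = 540 = 2^2 · 3^3 · 5.
Divisors of 540: 1, 2, 3, 4, 5, 6, 9, 10, 12, 15, 18, 20, 27, 30, 36, 45, 54, 60, 90, 108, 135, 180, 270, 540.
Evaluate successive powers at the divisors of 540:
8^1 ≡ 8 (mod 589)
8^2 ≡ 64 (mod 589)
8^3 ≡ 512 (mod 589)
8^4 ≡ 562 (mod 589)
8^5 ≡ 373 (mod 589)
8^6 ≡ 39 (mod 589)
8^9 ≡ 531 (mod 589)
8^10 ≡ 125 (mod 589)
8^12 ≡ 343 (mod 589)
8^15 ≡ 94 (mod 589)
8^18 ≡ 419 (mod 589)
8^20 ≡ 311 (mod 589)
8^27 ≡ 436 (mod 589)
8^30 ≡ 1 (mod 589) ✓
The smallest such exponent is 30, so the order of 8 is 30.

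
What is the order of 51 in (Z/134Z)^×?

66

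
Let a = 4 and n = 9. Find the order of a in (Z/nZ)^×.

The order of 4 must divide φ(9) = φ(3^2) = 3·(3−1) = 6 = 2 · 3.
Divisors of 6: 1, 2, 3, 6.
Check 4^d mod 9 for each divisor in increasing order:
4^1 ≡ 4 (mod 9)
4^2 ≡ 7 (mod 9)
4^3 ≡ 1 (mod 9) ✓
Therefore the multiplicative order of 4 modulo 9 is 3.

3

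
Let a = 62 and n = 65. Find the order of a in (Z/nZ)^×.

12

By Lagrange's theorem, ord_65(62) divides φ(65) = φ(5·13) = (5−1)·(13−1) = 4·12 = 48 = 2^4 · 3.
Divisors of 48: 1, 2, 3, 4, 6, 8, 12, 16, 24, 48.
Compute 62^d (mod 65) for the divisors d until we hit 1:
62^1 ≡ 62 (mod 65)
62^2 ≡ 9 (mod 65)
62^3 ≡ 38 (mod 65)
62^4 ≡ 16 (mod 65)
62^6 ≡ 14 (mod 65)
62^8 ≡ 61 (mod 65)
62^12 ≡ 1 (mod 65) ✓
Therefore the multiplicative order of 62 modulo 65 is 12.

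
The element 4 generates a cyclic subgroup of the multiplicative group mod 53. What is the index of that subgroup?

The order of 4 must divide φ(53) = 53 − 1 = 52 = 2^2 · 13.
Divisors of 52: 1, 2, 4, 13, 26, 52.
Test each divisor d:
4^1 ≡ 4 (mod 53)
4^2 ≡ 16 (mod 53)
4^4 ≡ 44 (mod 53)
4^13 ≡ 52 (mod 53)
4^26 ≡ 1 (mod 53) ✓
So ord_53(4) = 26, hence |⟨4⟩| = 26.
Index = |(Z/53Z)^×| / |⟨4⟩| = 52 / 26 = 2.

2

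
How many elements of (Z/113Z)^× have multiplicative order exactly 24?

0

φ(113) = 113 − 1 = 112 = 2^4 · 7.
(Z/113Z)^× is cyclic (|G| = 112); a cyclic group of order m has exactly φ(d) elements of each order d | m, and none otherwise.
Here 112 is not a multiple of 24, so there are no elements of order 24.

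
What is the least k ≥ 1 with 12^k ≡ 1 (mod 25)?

The order of 12 must divide φ(25) = φ(5^2) = 5·(5−1) = 20 = 2^2 · 5.
Divisors of 20: 1, 2, 4, 5, 10, 20.
Compute 12^d (mod 25) for the divisors d until we hit 1:
12^1 ≡ 12
12^2 ≡ 19
12^4 ≡ 11
12^5 ≡ 7
12^10 ≡ 24
12^20 ≡ 1
The smallest such exponent is 20, so the order of 12 is 20.

20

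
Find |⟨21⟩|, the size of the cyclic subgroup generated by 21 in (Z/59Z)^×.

ord(21) | φ(59) = 59 − 1 = 58 = 2 · 29.
Divisors of 58: 1, 2, 29, 58.
Compute 21^d (mod 59) for the divisors d until we hit 1:
21^1 ≡ 21
21^2 ≡ 28
21^29 ≡ 1
Therefore the multiplicative order of 21 modulo 59 is 29.

29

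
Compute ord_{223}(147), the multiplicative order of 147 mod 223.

222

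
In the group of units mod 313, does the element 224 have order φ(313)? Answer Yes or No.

φ(313) = 313 − 1 = 312 = 2^3 · 3 · 13.
224 is a primitive root mod 313 iff 224^(φ(313)/q) ≢ 1 for every prime q | φ(313), i.e. q ∈ {2, 3, 13}.
224^156 ≡ 312 (mod 313)  [q = 2: ≢ 1 ✓]
224^104 ≡ 98 (mod 313)  [q = 3: ≢ 1 ✓]
224^24 ≡ 294 (mod 313)  [q = 13: ≢ 1 ✓]
All checks pass, so 224 has order 312 and is a primitive root modulo 313.

Yes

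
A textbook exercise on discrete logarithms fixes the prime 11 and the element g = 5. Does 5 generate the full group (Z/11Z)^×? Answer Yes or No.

No

φ(11) = 11 − 1 = 10 = 2 · 5.
An element g generates (Z/11Z)^× iff g^(10/q) ≢ 1 (mod 11) for each prime q ∈ {2, 5}.
5^5 ≡ 1 (mod 11)  [q = 2: ≡ 1 ✗]
5^2 ≡ 3 (mod 11)  [q = 5: ≢ 1 ✓]
Since 5^5 ≡ 1, the order of 5 divides 5 < 10, so 5 is not a primitive root.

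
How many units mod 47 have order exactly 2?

φ(47) = 47 − 1 = 46 = 2 · 23.
Since (Z/47Z)^× is cyclic of order 46, the number of elements of order d is φ(d) when d | 46 and 0 otherwise.
2 | 46, and φ(2) = 2 − 1 = 1.

1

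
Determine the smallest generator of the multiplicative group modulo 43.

3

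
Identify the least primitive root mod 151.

φ(151) = 151 − 1 = 150 = 2 · 3 · 5^2.
Test candidates g = 2, 3, … against the prime factors q ∈ {2, 3, 5} of φ(151): g is a generator iff g^(150/q) ≢ 1 for every such q.
g = 2: 2^75 ≡ 1 — hits 1, so not a primitive root.
g = 3: 3^75 ≡ 150; 3^50 ≡ 1 — hits 1, so not a primitive root.
g = 4: 4^75 ≡ 1 — hits 1, so not a primitive root.
g = 5: 5^75 ≡ 1 — hits 1, so not a primitive root.
g = 6: 6^75 ≡ 150; 6^50 ≡ 32; 6^30 ≡ 59 — none is 1, so 6 is a primitive root.
The smallest primitive root modulo 151 is 6.

6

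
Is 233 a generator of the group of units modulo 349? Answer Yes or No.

No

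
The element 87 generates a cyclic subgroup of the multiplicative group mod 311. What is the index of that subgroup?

5

Since 87 ∈ (Z/311Z)^×, its order divides φ(311) = 311 − 1 = 310 = 2 · 5 · 31.
Divisors of 310: 1, 2, 5, 10, 31, 62, 155, 310.
Compute 87^d (mod 311) for the divisors d until we hit 1:
87^1 ≡ 87 (mod 311)
87^2 ≡ 105 (mod 311)
87^5 ≡ 51 (mod 311)
87^10 ≡ 113 (mod 311)
87^31 ≡ 310 (mod 311)
87^62 ≡ 1 (mod 311) ✓
The order of 87 is 62, so the subgroup it generates has 62 elements.
Index = |(Z/311Z)^×| / |⟨87⟩| = 310 / 62 = 5.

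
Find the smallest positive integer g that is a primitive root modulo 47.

φ(47) = 47 − 1 = 46 = 2 · 23.
g is a primitive root iff g^(46/q) ≢ 1 (mod 47) for each prime q ∈ {2, 23}.
g = 2: 2^23 ≡ 1 — hits 1, so not a primitive root.
g = 3: 3^23 ≡ 1 — hits 1, so not a primitive root.
g = 4: 4^23 ≡ 1 — hits 1, so not a primitive root.
g = 5: 5^23 ≡ 46; 5^2 ≡ 25 — none is 1, so 5 is a primitive root.
So 5 is the smallest generator of (Z/47Z)^×.

5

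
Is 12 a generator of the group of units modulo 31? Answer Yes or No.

Yes

φ(31) = 31 − 1 = 30 = 2 · 3 · 5.
It suffices to check that the order of 12 is not a proper divisor of 30: compute 12^(30/q) for q ∈ {2, 3, 5}.
12^15 ≡ 30 (mod 31)  [q = 2: ≢ 1 ✓]
12^10 ≡ 25 (mod 31)  [q = 3: ≢ 1 ✓]
12^6 ≡ 2 (mod 31)  [q = 5: ≢ 1 ✓]
None equal 1, so ord_31(12) = 30: 12 is a primitive root.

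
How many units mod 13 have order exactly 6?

φ(13) = 13 − 1 = 12 = 2^2 · 3.
(Z/13Z)^× is cyclic (|G| = 12); a cyclic group of order m has exactly φ(d) elements of each order d | m, and none otherwise.
6 = 2 · 3 divides 12, and φ(6) = 2.

2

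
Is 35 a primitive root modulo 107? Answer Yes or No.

No

φ(107) = 107 − 1 = 106 = 2 · 53.
Test 35^(106/q) mod 107 for each prime factor q of 106:
35^53 ≡ 1 (mod 107)  [q = 2: ≡ 1 ✗]
35^2 ≡ 48 (mod 107)  [q = 53: ≢ 1 ✓]
Since 35^53 ≡ 1, the order of 35 divides 53 < 106, so 35 is not a primitive root.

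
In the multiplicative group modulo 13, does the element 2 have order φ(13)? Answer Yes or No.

Yes

φ(13) = 13 − 1 = 12 = 2^2 · 3.
Test 2^(12/q) mod 13 for each prime factor q of 12:
2^6 ≡ 12 (mod 13)  [q = 2: ≢ 1 ✓]
2^4 ≡ 3 (mod 13)  [q = 3: ≢ 1 ✓]
None equal 1, so ord_13(2) = 12: 2 is a primitive root.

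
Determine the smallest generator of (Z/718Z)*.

7

φ(718) = φ(2)·φ(359) = 1·358 = 358 = 2 · 179.
g is a primitive root iff g^(358/q) ≢ 1 (mod 718) for each prime q ∈ {2, 179}.
g = 2: gcd(2, 718) = 2 > 1, not a unit — skip.
g = 3: 3^179 ≡ 1 — hits 1, so not a primitive root.
g = 4: gcd(4, 718) = 2 > 1, not a unit — skip.
g = 5: 5^179 ≡ 1 — hits 1, so not a primitive root.
g = 6: gcd(6, 718) = 2 > 1, not a unit — skip.
g = 7: 7^179 ≡ 717; 7^2 ≡ 49 — none is 1, so 7 is a primitive root.
Hence the least primitive root of 718 is 7.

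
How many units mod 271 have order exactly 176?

0

φ(271) = 271 − 1 = 270 = 2 · 3^3 · 5.
In a cyclic group of order 270, there are φ(d) elements of order d for each divisor d of 270, and zero for non-divisors.
Since 176 ∤ 270, the count is 0.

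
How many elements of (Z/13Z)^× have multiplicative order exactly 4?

2

φ(13) = 13 − 1 = 12 = 2^2 · 3.
In a cyclic group of order 12, there are φ(d) elements of order d for each divisor d of 12, and zero for non-divisors.
4 = 2^2 divides 12, and φ(4) = 2.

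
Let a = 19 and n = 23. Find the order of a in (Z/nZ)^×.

22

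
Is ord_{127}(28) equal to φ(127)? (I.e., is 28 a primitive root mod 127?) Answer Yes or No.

No

φ(127) = 127 − 1 = 126 = 2 · 3^2 · 7.
28 is a primitive root mod 127 iff 28^(φ(127)/q) ≢ 1 for every prime q | φ(127), i.e. q ∈ {2, 3, 7}.
28^63 ≡ 126 (mod 127)  [q = 2: ≢ 1 ✓]
28^42 ≡ 107 (mod 127)  [q = 3: ≢ 1 ✓]
28^18 ≡ 1 (mod 127)  [q = 7: ≡ 1 ✗]
Since 28^18 ≡ 1, the order of 28 divides 18 < 126, so 28 is not a primitive root.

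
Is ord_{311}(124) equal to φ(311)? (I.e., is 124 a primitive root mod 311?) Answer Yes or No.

φ(311) = 311 − 1 = 310 = 2 · 5 · 31.
It suffices to check that the order of 124 is not a proper divisor of 310: compute 124^(310/q) for q ∈ {2, 5, 31}.
124^155 ≡ 310 (mod 311)  [q = 2: ≢ 1 ✓]
124^62 ≡ 36 (mod 311)  [q = 5: ≢ 1 ✓]
124^10 ≡ 234 (mod 311)  [q = 31: ≢ 1 ✓]
All checks pass, so 124 has order 310 and is a primitive root modulo 311.

Yes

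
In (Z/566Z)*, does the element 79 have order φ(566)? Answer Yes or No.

φ(566) = φ(2)·φ(283) = 1·282 = 282 = 2 · 3 · 47.
It suffices to check that the order of 79 is not a proper divisor of 282: compute 79^(282/q) for q ∈ {2, 3, 47}.
79^141 ≡ 565 (mod 566)  [q = 2: ≢ 1 ✓]
79^94 ≡ 1 (mod 566)  [q = 3: ≡ 1 ✗]
79^6 ≡ 545 (mod 566)  [q = 47: ≢ 1 ✓]
Since 79^94 ≡ 1, the order of 79 divides 94 < 282, so 79 is not a primitive root.

No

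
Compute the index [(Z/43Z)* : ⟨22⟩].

3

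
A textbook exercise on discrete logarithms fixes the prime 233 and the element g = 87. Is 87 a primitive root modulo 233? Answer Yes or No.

φ(233) = 233 − 1 = 232 = 2^3 · 29.
87 is a primitive root mod 233 iff 87^(φ(233)/q) ≢ 1 for every prime q | φ(233), i.e. q ∈ {2, 29}.
87^116 ≡ 232 (mod 233)  [q = 2: ≢ 1 ✓]
87^8 ≡ 19 (mod 233)  [q = 29: ≢ 1 ✓]
None equal 1, so ord_233(87) = 232: 87 is a primitive root.

Yes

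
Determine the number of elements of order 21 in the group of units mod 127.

φ(127) = 127 − 1 = 126 = 2 · 3^2 · 7.
In a cyclic group of order 126, there are φ(d) elements of order d for each divisor d of 126, and zero for non-divisors.
21 = 3 · 7 divides 126, and φ(21) = 12.

12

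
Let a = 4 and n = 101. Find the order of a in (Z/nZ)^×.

50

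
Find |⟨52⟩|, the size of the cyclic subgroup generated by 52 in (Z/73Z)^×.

24

By Lagrange's theorem, ord_73(52) divides φ(73) = 73 − 1 = 72 = 2^3 · 3^2.
Divisors of 72: 1, 2, 3, 4, 6, 8, 9, 12, 18, 24, 36, 72.
Compute 52^d (mod 73) for the divisors d until we hit 1:
52^1 ≡ 52 (mod 73)
52^2 ≡ 3 (mod 73)
52^3 ≡ 10 (mod 73)
52^4 ≡ 9 (mod 73)
52^6 ≡ 27 (mod 73)
52^8 ≡ 8 (mod 73)
52^9 ≡ 51 (mod 73)
52^12 ≡ 72 (mod 73)
52^18 ≡ 46 (mod 73)
52^24 ≡ 1 (mod 73) ✓
The smallest such exponent is 24, so the order of 52 is 24.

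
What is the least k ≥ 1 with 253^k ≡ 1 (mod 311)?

155

The order of 253 must divide φ(311) = 311 − 1 = 310 = 2 · 5 · 31.
Divisors of 310: 1, 2, 5, 10, 31, 62, 155, 310.
Test each divisor d:
253^1 ≡ 253 (mod 311)
253^2 ≡ 254 (mod 311)
253^5 ≡ 24 (mod 311)
253^10 ≡ 265 (mod 311)
253^31 ≡ 216 (mod 311)
253^62 ≡ 6 (mod 311)
253^155 ≡ 1 (mod 311) ✓
Therefore the multiplicative order of 253 modulo 311 is 155.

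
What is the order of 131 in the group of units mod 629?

ord(131) | φ(629) = φ(17·37) = (17−1)·(37−1) = 16·36 = 576 = 2^6 · 3^2.
Divisors of 576: 1, 2, 3, 4, 6, 8, 9, 12, 16, 18, 24, 32, 36, 48, 64, 72, 96, 144, 192, 288, 576.
Check 131^d mod 629 for each divisor in increasing order:
131^1 ≡ 131
131^2 ≡ 178
131^3 ≡ 45
131^4 ≡ 234
131^6 ≡ 138
131^8 ≡ 33
131^9 ≡ 549
131^12 ≡ 174
131^16 ≡ 460
131^18 ≡ 110
131^24 ≡ 84
131^32 ≡ 256
131^36 ≡ 149
131^48 ≡ 137
131^64 ≡ 120
131^72 ≡ 186
131^96 ≡ 528
131^144 ≡ 1
So ord_629(131) = 144.

144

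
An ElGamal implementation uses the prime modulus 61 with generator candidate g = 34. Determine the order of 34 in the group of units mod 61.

The order of 34 must divide φ(61) = 61 − 1 = 60 = 2^2 · 3 · 5.
Divisors of 60: 1, 2, 3, 4, 5, 6, 10, 12, 15, 20, 30, 60.
Check 34^d mod 61 for each divisor in increasing order:
34^1 ≡ 34
34^2 ≡ 58
34^3 ≡ 20
34^4 ≡ 9
34^5 ≡ 1
Therefore the multiplicative order of 34 modulo 61 is 5.

5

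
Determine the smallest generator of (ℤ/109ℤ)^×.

φ(109) = 109 − 1 = 108 = 2^2 · 3^3.
g is a primitive root iff g^(108/q) ≢ 1 (mod 109) for each prime q ∈ {2, 3}.
g = 2: 2^54 ≡ 108; 2^36 ≡ 1 — hits 1, so not a primitive root.
g = 3: 3^54 ≡ 1 — hits 1, so not a primitive root.
g = 4: 4^54 ≡ 1 — hits 1, so not a primitive root.
g = 5: 5^54 ≡ 1 — hits 1, so not a primitive root.
g = 6: 6^54 ≡ 108; 6^36 ≡ 63 — none is 1, so 6 is a primitive root.
So 6 is the smallest generator of (Z/109Z)^×.

6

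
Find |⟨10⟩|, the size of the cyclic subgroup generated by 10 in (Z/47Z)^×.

46

Since 10 ∈ (Z/47Z)^×, its order divides φ(47) = 47 − 1 = 46 = 2 · 23.
Divisors of 46: 1, 2, 23, 46.
Compute 10^d (mod 47) for the divisors d until we hit 1:
10^1 ≡ 10
10^2 ≡ 6
10^23 ≡ 46
10^46 ≡ 1
So ord_47(10) = 46.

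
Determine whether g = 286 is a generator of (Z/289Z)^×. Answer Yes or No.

Yes

φ(289) = φ(17^2) = 17·(17−1) = 272 = 2^4 · 17.
286 is a primitive root mod 289 iff 286^(φ(289)/q) ≢ 1 for every prime q | φ(289), i.e. q ∈ {2, 17}.
286^136 ≡ 288 (mod 289)  [q = 2: ≢ 1 ✓]
286^16 ≡ 171 (mod 289)  [q = 17: ≢ 1 ✓]
None equal 1, so ord_289(286) = 272: 286 is a primitive root.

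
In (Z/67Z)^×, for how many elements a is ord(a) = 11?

10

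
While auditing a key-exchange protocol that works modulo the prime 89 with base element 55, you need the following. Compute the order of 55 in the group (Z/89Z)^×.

4

By Lagrange's theorem, ord_89(55) divides φ(89) = 89 − 1 = 88 = 2^3 · 11.
Divisors of 88: 1, 2, 4, 8, 11, 22, 44, 88.
Compute 55^d (mod 89) for the divisors d until we hit 1:
55^1 ≡ 55
55^2 ≡ 88
55^4 ≡ 1
Therefore the multiplicative order of 55 modulo 89 is 4.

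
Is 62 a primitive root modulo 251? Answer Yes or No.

Yes

φ(251) = 251 − 1 = 250 = 2 · 5^3.
An element g generates (Z/251Z)^× iff g^(250/q) ≢ 1 (mod 251) for each prime q ∈ {2, 5}.
62^125 ≡ 250 (mod 251)  [q = 2: ≢ 1 ✓]
62^50 ≡ 219 (mod 251)  [q = 5: ≢ 1 ✓]
All checks pass, so 62 has order 250 and is a primitive root modulo 251.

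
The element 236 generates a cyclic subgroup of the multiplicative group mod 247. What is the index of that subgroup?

18

By Lagrange's theorem, ord_247(236) divides φ(247) = φ(13·19) = (13−1)·(19−1) = 12·18 = 216 = 2^3 · 3^3.
Divisors of 216: 1, 2, 3, 4, 6, 8, 9, 12, 18, 24, 27, 36, 54, 72, 108, 216.
Evaluate successive powers at the divisors of 216:
236^1 ≡ 236 (mod 247)
236^2 ≡ 121 (mod 247)
236^3 ≡ 151 (mod 247)
236^4 ≡ 68 (mod 247)
236^6 ≡ 77 (mod 247)
236^8 ≡ 178 (mod 247)
236^9 ≡ 18 (mod 247)
236^12 ≡ 1 (mod 247) ✓
The order of 236 is 12, so the subgroup it generates has 12 elements.
The index is φ(247) / ord(236) = 216 / 12 = 18.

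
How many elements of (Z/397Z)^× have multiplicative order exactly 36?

12

φ(397) = 397 − 1 = 396 = 2^2 · 3^2 · 11.
(Z/397Z)^× is cyclic (|G| = 396); a cyclic group of order m has exactly φ(d) elements of each order d | m, and none otherwise.
36 = 2^2 · 3^2 divides 396, and φ(36) = 12.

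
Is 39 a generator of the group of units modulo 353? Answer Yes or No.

No

φ(353) = 353 − 1 = 352 = 2^5 · 11.
39 is a primitive root mod 353 iff 39^(φ(353)/q) ≢ 1 for every prime q | φ(353), i.e. q ∈ {2, 11}.
39^176 ≡ 1 (mod 353)  [q = 2: ≡ 1 ✗]
39^32 ≡ 256 (mod 353)  [q = 11: ≢ 1 ✓]
39^176 ≡ 1 shows ord(39) | 176, strictly less than φ(353); not a primitive root.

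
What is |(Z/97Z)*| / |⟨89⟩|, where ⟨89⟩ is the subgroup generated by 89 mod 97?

6

Since 89 ∈ (Z/97Z)^×, its order divides φ(97) = 97 − 1 = 96 = 2^5 · 3.
Divisors of 96: 1, 2, 3, 4, 6, 8, 12, 16, 24, 32, 48, 96.
Evaluate successive powers at the divisors of 96:
89^1 ≡ 89 (mod 97)
89^2 ≡ 64 (mod 97)
89^3 ≡ 70 (mod 97)
89^4 ≡ 22 (mod 97)
89^6 ≡ 50 (mod 97)
89^8 ≡ 96 (mod 97)
89^12 ≡ 75 (mod 97)
89^16 ≡ 1 (mod 97) ✓
So ord_97(89) = 16, hence |⟨89⟩| = 16.
The index is φ(97) / ord(89) = 96 / 16 = 6.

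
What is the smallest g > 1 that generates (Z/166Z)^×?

φ(166) = φ(2)·φ(83) = 1·82 = 82 = 2 · 41.
Test candidates g = 2, 3, … against the prime factors q ∈ {2, 41} of φ(166): g is a generator iff g^(82/q) ≢ 1 for every such q.
g = 2: gcd(2, 166) = 2 > 1, not a unit — skip.
g = 3: 3^41 ≡ 1 — hits 1, so not a primitive root.
g = 4: gcd(4, 166) = 2 > 1, not a unit — skip.
g = 5: 5^41 ≡ 165; 5^2 ≡ 25 — none is 1, so 5 is a primitive root.
The smallest primitive root modulo 166 is 5.

5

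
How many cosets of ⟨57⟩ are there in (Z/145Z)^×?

The order of 57 must divide φ(145) = φ(5·29) = (5−1)·(29−1) = 4·28 = 112 = 2^4 · 7.
Divisors of 112: 1, 2, 4, 7, 8, 14, 16, 28, 56, 112.
Test each divisor d:
57^1 ≡ 57
57^2 ≡ 59
57^4 ≡ 1
Thus |⟨57⟩| = ord(57) = 4.
[(Z/145Z)^× : ⟨57⟩] = 112/4 = 28.

28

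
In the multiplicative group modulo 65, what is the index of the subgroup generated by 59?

ord(59) | φ(65) = φ(5·13) = (5−1)·(13−1) = 4·12 = 48 = 2^4 · 3.
Divisors of 48: 1, 2, 3, 4, 6, 8, 12, 16, 24, 48.
Test each divisor d:
59^1 ≡ 59
59^2 ≡ 36
59^3 ≡ 44
59^4 ≡ 61
59^6 ≡ 51
59^8 ≡ 16
59^12 ≡ 1
The order of 59 is 12, so the subgroup it generates has 12 elements.
Index = |(Z/65Z)^×| / |⟨59⟩| = 48 / 12 = 4.

4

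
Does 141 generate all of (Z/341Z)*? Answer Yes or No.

No

341 = 11 · 31 is a product of two distinct odd primes, so (Z/341Z)^× ≅ (Z/11Z)^× × (Z/31Z)^× is not cyclic.
No primitive root modulo 341 exists; in particular 141 is not one.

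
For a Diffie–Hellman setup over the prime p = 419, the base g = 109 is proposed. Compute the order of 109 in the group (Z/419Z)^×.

418

ord(109) | φ(419) = 419 − 1 = 418 = 2 · 11 · 19.
Divisors of 418: 1, 2, 11, 19, 22, 38, 209, 418.
Check 109^d mod 419 for each divisor in increasing order:
109^1 ≡ 109 (mod 419)
109^2 ≡ 149 (mod 419)
109^11 ≡ 171 (mod 419)
109^19 ≡ 290 (mod 419)
109^22 ≡ 330 (mod 419)
109^38 ≡ 300 (mod 419)
109^209 ≡ 418 (mod 419)
109^418 ≡ 1 (mod 419) ✓
Hence ord(109) = 418.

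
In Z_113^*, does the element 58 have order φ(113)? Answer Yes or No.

φ(113) = 113 − 1 = 112 = 2^4 · 7.
It suffices to check that the order of 58 is not a proper divisor of 112: compute 58^(112/q) for q ∈ {2, 7}.
58^56 ≡ 112 (mod 113)  [q = 2: ≢ 1 ✓]
58^16 ≡ 16 (mod 113)  [q = 7: ≢ 1 ✓]
All checks pass, so 58 has order 112 and is a primitive root modulo 113.

Yes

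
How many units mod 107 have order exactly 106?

φ(107) = 107 − 1 = 106 = 2 · 53.
Since (Z/107Z)^× is cyclic of order 106, the number of elements of order d is φ(d) when d | 106 and 0 otherwise.
106 = 2 · 53 divides 106, and φ(106) = 52.

52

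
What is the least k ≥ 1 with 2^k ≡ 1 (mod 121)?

110

ord(2) | φ(121) = φ(11^2) = 11·(11−1) = 110 = 2 · 5 · 11.
Divisors of 110: 1, 2, 5, 10, 11, 22, 55, 110.
Compute 2^d (mod 121) for the divisors d until we hit 1:
2^1 ≡ 2 (mod 121)
2^2 ≡ 4 (mod 121)
2^5 ≡ 32 (mod 121)
2^10 ≡ 56 (mod 121)
2^11 ≡ 112 (mod 121)
2^22 ≡ 81 (mod 121)
2^55 ≡ 120 (mod 121)
2^110 ≡ 1 (mod 121) ✓
Hence ord(2) = 110.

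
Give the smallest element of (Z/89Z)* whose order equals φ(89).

3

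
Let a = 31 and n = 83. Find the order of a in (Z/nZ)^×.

41

The order of 31 must divide φ(83) = 83 − 1 = 82 = 2 · 41.
Divisors of 82: 1, 2, 41, 82.
Check 31^d mod 83 for each divisor in increasing order:
31^1 ≡ 31
31^2 ≡ 48
31^41 ≡ 1
Hence ord(31) = 41.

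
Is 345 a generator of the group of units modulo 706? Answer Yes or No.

φ(706) = φ(2)·φ(353) = 1·352 = 352 = 2^5 · 11.
An element g generates (Z/706Z)^× iff g^(352/q) ≢ 1 (mod 706) for each prime q ∈ {2, 11}.
345^176 ≡ 1 (mod 706)  [q = 2: ≡ 1 ✗]
345^32 ≡ 609 (mod 706)  [q = 11: ≢ 1 ✓]
The check at q = 2 fails, so 345 generates a proper subgroup.

No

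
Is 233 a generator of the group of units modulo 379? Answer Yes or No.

φ(379) = 379 − 1 = 378 = 2 · 3^3 · 7.
233 is a primitive root mod 379 iff 233^(φ(379)/q) ≢ 1 for every prime q | φ(379), i.e. q ∈ {2, 3, 7}.
233^189 ≡ 378 (mod 379)  [q = 2: ≢ 1 ✓]
233^126 ≡ 327 (mod 379)  [q = 3: ≢ 1 ✓]
233^54 ≡ 94 (mod 379)  [q = 7: ≢ 1 ✓]
Every test exponent gives a nontrivial residue, hence 233 generates the full group.

Yes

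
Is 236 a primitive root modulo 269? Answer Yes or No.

Yes

φ(269) = 269 − 1 = 268 = 2^2 · 67.
An element g generates (Z/269Z)^× iff g^(268/q) ≢ 1 (mod 269) for each prime q ∈ {2, 67}.
236^134 ≡ 268 (mod 269)  [q = 2: ≢ 1 ✓]
236^4 ≡ 169 (mod 269)  [q = 67: ≢ 1 ✓]
None equal 1, so ord_269(236) = 268: 236 is a primitive root.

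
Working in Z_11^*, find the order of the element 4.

The order of 4 must divide φ(11) = 11 − 1 = 10 = 2 · 5.
Divisors of 10: 1, 2, 5, 10.
Evaluate successive powers at the divisors of 10:
4^1 ≡ 4 (mod 11)
4^2 ≡ 5 (mod 11)
4^5 ≡ 1 (mod 11) ✓
So ord_11(4) = 5.

5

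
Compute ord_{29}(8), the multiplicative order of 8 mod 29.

By Lagrange's theorem, ord_29(8) divides φ(29) = 29 − 1 = 28 = 2^2 · 7.
Divisors of 28: 1, 2, 4, 7, 14, 28.
Evaluate successive powers at the divisors of 28:
8^1 ≡ 8
8^2 ≡ 6
8^4 ≡ 7
8^7 ≡ 17
8^14 ≡ 28
8^28 ≡ 1
The smallest such exponent is 28, so the order of 8 is 28.

28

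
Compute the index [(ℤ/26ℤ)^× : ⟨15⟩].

1

Since 15 ∈ (Z/26Z)^×, its order divides φ(26) = φ(2)·φ(13) = 1·12 = 12 = 2^2 · 3.
Divisors of 12: 1, 2, 3, 4, 6, 12.
Check 15^d mod 26 for each divisor in increasing order:
15^1 ≡ 15 (mod 26)
15^2 ≡ 17 (mod 26)
15^3 ≡ 21 (mod 26)
15^4 ≡ 3 (mod 26)
15^6 ≡ 25 (mod 26)
15^12 ≡ 1 (mod 26) ✓
Thus |⟨15⟩| = ord(15) = 12.
The index is φ(26) / ord(15) = 12 / 12 = 1.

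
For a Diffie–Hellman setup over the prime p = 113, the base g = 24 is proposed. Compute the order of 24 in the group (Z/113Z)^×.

Since 24 ∈ (Z/113Z)^×, its order divides φ(113) = 113 − 1 = 112 = 2^4 · 7.
Divisors of 112: 1, 2, 4, 7, 8, 14, 16, 28, 56, 112.
Test each divisor d:
24^1 ≡ 24 (mod 113)
24^2 ≡ 11 (mod 113)
24^4 ≡ 8 (mod 113)
24^7 ≡ 78 (mod 113)
24^8 ≡ 64 (mod 113)
24^14 ≡ 95 (mod 113)
24^16 ≡ 28 (mod 113)
24^28 ≡ 98 (mod 113)
24^56 ≡ 112 (mod 113)
24^112 ≡ 1 (mod 113) ✓
The smallest such exponent is 112, so the order of 24 is 112.

112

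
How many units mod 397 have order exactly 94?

0

φ(397) = 397 − 1 = 396 = 2^2 · 3^2 · 11.
In a cyclic group of order 396, there are φ(d) elements of order d for each divisor d of 396, and zero for non-divisors.
Here 396 is not a multiple of 94, so there are no elements of order 94.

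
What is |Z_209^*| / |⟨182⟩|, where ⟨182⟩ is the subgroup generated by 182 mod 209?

By Lagrange's theorem, ord_209(182) divides φ(209) = φ(11·19) = (11−1)·(19−1) = 10·18 = 180 = 2^2 · 3^2 · 5.
Divisors of 180: 1, 2, 3, 4, 5, 6, 9, 10, 12, 15, 18, 20, 30, 36, 45, 60, 90, 180.
Evaluate successive powers at the divisors of 180:
182^1 ≡ 182
182^2 ≡ 102
182^3 ≡ 172
182^4 ≡ 163
182^5 ≡ 197
182^6 ≡ 115
182^9 ≡ 134
182^10 ≡ 144
182^12 ≡ 58
182^15 ≡ 153
182^18 ≡ 191
182^20 ≡ 45
182^30 ≡ 1
Thus |⟨182⟩| = ord(182) = 30.
The index is φ(209) / ord(182) = 180 / 30 = 6.

6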